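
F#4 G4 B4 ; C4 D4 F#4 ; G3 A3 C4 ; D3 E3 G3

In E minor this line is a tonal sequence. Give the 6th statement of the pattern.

E2 F#2 A2

Taking 3-note groups, the heads are F#4, C4, G3, D3: the pattern moves down a 4th.
Carrying on: A2 → E2.
Statement 6 starts on E2 and keeps the same diatonic contour: E2 F#2 A2.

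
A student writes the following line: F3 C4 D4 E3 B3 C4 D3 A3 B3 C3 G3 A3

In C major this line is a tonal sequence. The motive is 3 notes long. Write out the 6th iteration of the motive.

Unit = 3 notes; the statements start on F3, E3, D3, C3, moving down a 2nd each time.
Carrying on: B2 → A2.
So cell 6 is A2 E3 F3.

A2 E3 F3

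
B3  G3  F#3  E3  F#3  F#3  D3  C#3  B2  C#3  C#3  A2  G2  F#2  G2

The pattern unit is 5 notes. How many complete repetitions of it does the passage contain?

15 notes in groups of 5 gives 15/5 = 3 statements.
Starts: B3, F#3, C#3 — each down a 4th.

3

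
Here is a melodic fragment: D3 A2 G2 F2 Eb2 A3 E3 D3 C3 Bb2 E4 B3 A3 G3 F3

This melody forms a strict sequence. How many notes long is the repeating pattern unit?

There are 15 notes; a 5-note unit gives 3 cells:
D3 A2 G2 F2 Eb2 | A3 E3 D3 C3 Bb2 | E4 B3 A3 G3 F3
That's a consistent up a 5th shift per cell, and no other grouping gives one.

5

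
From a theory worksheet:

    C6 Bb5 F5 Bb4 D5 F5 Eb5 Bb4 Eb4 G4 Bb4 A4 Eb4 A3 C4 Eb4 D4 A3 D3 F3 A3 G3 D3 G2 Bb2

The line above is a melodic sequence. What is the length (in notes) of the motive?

25 notes total. Splitting into 5 groups of 5:
C6 Bb5 F5 Bb4 D5 | F5 Eb5 Bb4 Eb4 G4 | Bb4 A4 Eb4 A3 C4 | Eb4 D4 A3 D3 F3 | A3 G3 D3 G2 Bb2
Every group is a transposition down a 5th of the one before; no shorter unit works.

5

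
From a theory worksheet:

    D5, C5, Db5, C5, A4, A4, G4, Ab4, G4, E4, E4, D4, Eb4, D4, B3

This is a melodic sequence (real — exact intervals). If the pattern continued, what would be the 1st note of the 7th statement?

The unit is 5 notes. Position-1 pitches of the 3 shown cells: D5, A4, E4.
Carrying that down a 4th forward: B3 → F#3 → C#3 → G#2.

G#2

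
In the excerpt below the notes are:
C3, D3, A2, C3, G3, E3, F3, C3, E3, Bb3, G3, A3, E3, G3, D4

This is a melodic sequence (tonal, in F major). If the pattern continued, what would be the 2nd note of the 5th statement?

Grouping in 5s, the 2nd note of each cell is D3, F3, A3.
Extending up a 3rd: C4 → E4.

E4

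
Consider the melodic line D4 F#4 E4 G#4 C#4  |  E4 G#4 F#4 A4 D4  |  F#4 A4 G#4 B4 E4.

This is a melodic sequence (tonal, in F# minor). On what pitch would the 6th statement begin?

Taking 5-note groups, the heads are D4, E4, F#4: the pattern moves up a 2nd.
Extending the heads up a 2nd: G#4 → A4 → B4.

B4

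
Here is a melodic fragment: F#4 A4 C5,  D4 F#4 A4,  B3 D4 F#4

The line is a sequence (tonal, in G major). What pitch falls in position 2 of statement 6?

Grouping in 3s, the 2nd note of each cell is A4, F#4, D4.
Each moves down a 3rd. Continuing: B3 → G3 → E3.

E3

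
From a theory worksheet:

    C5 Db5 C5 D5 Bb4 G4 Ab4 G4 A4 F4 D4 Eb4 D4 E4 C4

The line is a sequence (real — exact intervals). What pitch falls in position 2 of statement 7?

G2

The unit is 5 notes. Position-2 pitches of the 3 shown cells: Db5, Ab4, Eb4.
Each moves down a 4th. Continuing: Bb3 → F3 → C3 → G2.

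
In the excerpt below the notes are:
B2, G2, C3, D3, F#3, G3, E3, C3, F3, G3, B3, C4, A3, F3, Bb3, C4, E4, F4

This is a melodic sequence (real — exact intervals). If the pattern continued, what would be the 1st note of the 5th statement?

G4

Grouping in 6s, the 1st note of each cell is B2, E3, A3.
Carrying that up a 4th forward: D4 → G4.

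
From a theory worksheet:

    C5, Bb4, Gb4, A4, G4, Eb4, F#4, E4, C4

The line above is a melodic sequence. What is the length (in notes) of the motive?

3

Try groups of 3 (3 cells in 9 notes):
C5 Bb4 Gb4 | A4 G4 Eb4 | F#4 E4 C4
Every group is a transposition down a 3rd of the one before; no shorter unit works.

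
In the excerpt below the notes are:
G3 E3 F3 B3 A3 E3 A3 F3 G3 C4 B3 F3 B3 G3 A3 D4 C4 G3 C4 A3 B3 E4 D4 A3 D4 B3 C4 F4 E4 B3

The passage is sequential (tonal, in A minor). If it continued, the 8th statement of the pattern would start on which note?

G4

Unit = 6 notes; the statements start on G3, A3, B3, C4, D4, moving up a 2nd each time.
Continuing: E4 → F4 → G4. Statement 8 starts on G4.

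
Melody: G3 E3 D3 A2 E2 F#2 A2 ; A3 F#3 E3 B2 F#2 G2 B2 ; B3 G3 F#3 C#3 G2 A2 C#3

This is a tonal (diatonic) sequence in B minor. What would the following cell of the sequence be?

C#4 A3 G3 D3 A2 B2 D3

The 7-note cells begin on G3, A3, B3 — each up a 2nd from the last.
So cell 4 is C#4 A3 G3 D3 A2 B2 D3.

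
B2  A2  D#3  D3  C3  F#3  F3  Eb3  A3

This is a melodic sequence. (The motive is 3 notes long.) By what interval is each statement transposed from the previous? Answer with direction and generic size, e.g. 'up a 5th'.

up a 3rd

Taking 3-note groups, the heads are B2, D3, F3: the pattern moves up a 3rd.
From B2 to D3: up a 3rd.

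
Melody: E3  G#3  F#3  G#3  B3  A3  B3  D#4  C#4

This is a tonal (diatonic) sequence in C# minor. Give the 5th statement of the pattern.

Taking 3-note groups, the heads are E3, G#3, B3: the pattern moves up a 3rd.
Continuing the starts: D#4 → F#4.
So cell 5 is F#4 A4 G#4.

F#4 A4 G#4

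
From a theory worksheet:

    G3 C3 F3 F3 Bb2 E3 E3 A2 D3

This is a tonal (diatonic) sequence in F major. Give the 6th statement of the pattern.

Bb2 E2 A2

The 3-note cells begin on G3, F3, E3 — each down a 2nd from the last.
Carrying on: D3 → C3 → Bb2.
So cell 6 is Bb2 E2 A2.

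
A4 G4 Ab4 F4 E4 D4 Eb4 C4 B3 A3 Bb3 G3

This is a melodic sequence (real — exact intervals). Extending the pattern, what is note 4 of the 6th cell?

The unit is 4 notes. Position-4 pitches of the 3 shown cells: F4, C4, G3.
Extending down a 4th: D3 → A2 → E2.

E2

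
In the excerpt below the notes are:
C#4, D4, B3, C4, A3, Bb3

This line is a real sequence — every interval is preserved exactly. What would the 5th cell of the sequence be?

Unit = 2 notes; the statements start on C#4, B3, A3, moving down a 2nd each time.
Continuing the starts: G3 → F3.
So cell 5 is F3 Gb3.

F3 Gb3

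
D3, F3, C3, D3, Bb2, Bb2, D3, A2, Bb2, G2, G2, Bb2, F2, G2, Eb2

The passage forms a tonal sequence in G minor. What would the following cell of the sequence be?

Eb2 G2 D2 Eb2 C2

Unit = 5 notes; the statements start on D3, Bb2, G2, moving down a 3rd each time.
Statement 4 starts on Eb2 and keeps the same diatonic contour: Eb2 G2 D2 Eb2 C2.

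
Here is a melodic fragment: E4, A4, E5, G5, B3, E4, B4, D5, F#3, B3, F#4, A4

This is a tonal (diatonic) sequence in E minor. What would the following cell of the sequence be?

The 4-note cells begin on E4, B3, F#3 — each down a 4th from the last.
From C3 the diatonic shape gives C3 F#3 C4 E4.

C3 F#3 C4 E4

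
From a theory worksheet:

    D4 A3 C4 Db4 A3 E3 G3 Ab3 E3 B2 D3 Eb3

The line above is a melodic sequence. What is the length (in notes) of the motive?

Try groups of 4 (3 cells in 12 notes):
D4 A3 C4 Db4 | A3 E3 G3 Ab3 | E3 B2 D3 Eb3
Every group is a transposition down a 4th of the one before; no shorter unit works.

4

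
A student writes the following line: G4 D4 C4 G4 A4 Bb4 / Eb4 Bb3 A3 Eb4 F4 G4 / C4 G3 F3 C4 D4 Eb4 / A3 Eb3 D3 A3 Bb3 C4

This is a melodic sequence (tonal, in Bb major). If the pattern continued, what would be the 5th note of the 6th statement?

Eb3

The unit is 6 notes. Position-5 pitches of the 4 shown cells: A4, F4, D4, Bb3.
Each moves down a 3rd. Continuing: G3 → Eb3.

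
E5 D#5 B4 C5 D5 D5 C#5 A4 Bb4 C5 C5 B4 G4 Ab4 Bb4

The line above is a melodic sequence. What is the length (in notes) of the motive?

15 notes total. Splitting into 3 groups of 5:
E5 D#5 B4 C5 D5 | D5 C#5 A4 Bb4 C5 | C5 B4 G4 Ab4 Bb4
That's a consistent down a 2nd shift per cell, and no other grouping gives one.

5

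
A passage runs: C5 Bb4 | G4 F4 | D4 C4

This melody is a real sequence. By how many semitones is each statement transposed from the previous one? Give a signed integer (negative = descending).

-5

Unit = 2 notes; the statements start on C5, G4, D4, moving down a 4th each time.
C5 to G4 spans -5 semitones.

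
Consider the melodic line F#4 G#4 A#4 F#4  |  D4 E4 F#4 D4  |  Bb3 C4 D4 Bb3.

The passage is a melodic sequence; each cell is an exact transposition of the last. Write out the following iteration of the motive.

Gb3 Ab3 Bb3 Gb3

The 4-note cells begin on F#4, D4, Bb3 — each down a 3rd from the last.
From Gb3 the exact shape gives Gb3 Ab3 Bb3 Gb3.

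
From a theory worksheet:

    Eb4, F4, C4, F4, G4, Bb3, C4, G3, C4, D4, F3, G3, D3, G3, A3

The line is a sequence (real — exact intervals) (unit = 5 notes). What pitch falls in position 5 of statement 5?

B2

Grouping in 5s, the 5th note of each cell is G4, D4, A3.
Extending down a 4th: E3 → B2.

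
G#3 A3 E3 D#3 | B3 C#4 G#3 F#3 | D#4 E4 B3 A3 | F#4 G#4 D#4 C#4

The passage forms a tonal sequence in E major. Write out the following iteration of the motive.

Taking 4-note groups, the heads are G#3, B3, D#4, F#4: the pattern moves up a 3rd.
So cell 5 is A4 B4 F#4 E4.

A4 B4 F#4 E4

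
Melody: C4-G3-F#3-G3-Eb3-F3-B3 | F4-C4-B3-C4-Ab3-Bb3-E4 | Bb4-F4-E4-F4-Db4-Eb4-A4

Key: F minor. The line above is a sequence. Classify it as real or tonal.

Each cell has the same semitone pattern (-5, -1, 1, -4, 2, 6) — intervals are preserved exactly.
And F#3 lies outside F minor, so the sequence is real rather than tonal.

real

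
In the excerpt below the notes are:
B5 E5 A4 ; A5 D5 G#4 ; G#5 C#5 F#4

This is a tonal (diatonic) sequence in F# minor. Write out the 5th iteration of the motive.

E5 A4 D4

Unit = 3 notes; the statements start on B5, A5, G#5, moving down a 2nd each time.
Extending down a 2nd: F#5 → E5.
So cell 5 is E5 A4 D4.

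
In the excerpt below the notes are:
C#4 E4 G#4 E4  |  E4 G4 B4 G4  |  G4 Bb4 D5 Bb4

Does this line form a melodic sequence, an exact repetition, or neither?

sequence

Each 4-note cell is the previous one transposed up a 3rd.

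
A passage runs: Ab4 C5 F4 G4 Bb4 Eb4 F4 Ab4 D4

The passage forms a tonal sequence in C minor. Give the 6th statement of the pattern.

C4 Eb4 Ab3

Taking 3-note groups, the heads are Ab4, G4, F4: the pattern moves down a 2nd.
Extending down a 2nd: Eb4 → D4 → C4.
From C4 the diatonic shape gives C4 Eb4 Ab3.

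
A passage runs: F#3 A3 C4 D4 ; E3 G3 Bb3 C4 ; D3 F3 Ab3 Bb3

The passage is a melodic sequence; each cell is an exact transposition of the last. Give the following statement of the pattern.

C3 Eb3 Gb3 Ab3

Unit = 4 notes; the statements start on F#3, E3, D3, moving down a 2nd each time.
From C3 the exact shape gives C3 Eb3 Gb3 Ab3.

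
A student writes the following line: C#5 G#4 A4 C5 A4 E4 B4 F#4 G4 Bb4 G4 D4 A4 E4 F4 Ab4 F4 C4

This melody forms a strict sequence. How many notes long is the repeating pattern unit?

There are 18 notes; a 6-note unit gives 3 cells:
C#5 G#4 A4 C5 A4 E4 | B4 F#4 G4 Bb4 G4 D4 | A4 E4 F4 Ab4 F4 C4
That's a consistent down a 2nd shift per cell, and no other grouping gives one.

6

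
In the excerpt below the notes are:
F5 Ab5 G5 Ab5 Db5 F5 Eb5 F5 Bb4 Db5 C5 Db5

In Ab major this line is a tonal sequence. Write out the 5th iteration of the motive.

Eb4 G4 F4 G4

Taking 4-note groups, the heads are F5, Db5, Bb4: the pattern moves down a 3rd.
Carrying on: G4 → Eb4.
So cell 5 is Eb4 G4 F4 G4.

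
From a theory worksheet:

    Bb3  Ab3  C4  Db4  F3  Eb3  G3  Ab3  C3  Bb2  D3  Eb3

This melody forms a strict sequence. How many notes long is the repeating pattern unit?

4

12 notes total. Splitting into 3 groups of 4:
Bb3 Ab3 C4 Db4 | F3 Eb3 G3 Ab3 | C3 Bb2 D3 Eb3
That's a consistent down a 4th shift per cell, and no other grouping gives one.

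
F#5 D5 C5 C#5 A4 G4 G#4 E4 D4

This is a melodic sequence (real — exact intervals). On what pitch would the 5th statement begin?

A#3

Unit = 3 notes; the statements start on F#5, C#5, G#4, moving down a 4th each time.
Continuing: D#4 → A#3. Statement 5 starts on A#3.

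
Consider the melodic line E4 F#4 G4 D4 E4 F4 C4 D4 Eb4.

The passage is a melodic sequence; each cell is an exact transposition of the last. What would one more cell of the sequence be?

Bb3 C4 Db4

Unit = 3 notes; the statements start on E4, D4, C4, moving down a 2nd each time.
Statement 4 starts on Bb3 and keeps the same exact contour: Bb3 C4 Db4.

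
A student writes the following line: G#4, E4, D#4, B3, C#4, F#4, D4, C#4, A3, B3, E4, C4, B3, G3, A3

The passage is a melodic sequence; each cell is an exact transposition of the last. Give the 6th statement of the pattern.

Taking 5-note groups, the heads are G#4, F#4, E4: the pattern moves down a 2nd.
Continuing the starts: D4 → C4 → Bb3.
From Bb3 the exact shape gives Bb3 Gb3 F3 Db3 Eb3.

Bb3 Gb3 F3 Db3 Eb3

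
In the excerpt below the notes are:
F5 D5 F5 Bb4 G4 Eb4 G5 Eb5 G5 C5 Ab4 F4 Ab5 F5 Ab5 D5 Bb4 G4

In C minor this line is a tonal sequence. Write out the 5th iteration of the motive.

C6 Ab5 C6 F5 D5 Bb4

Taking 6-note groups, the heads are F5, G5, Ab5: the pattern moves up a 2nd.
Extending up a 2nd: Bb5 → C6.
So cell 5 is C6 Ab5 C6 F5 D5 Bb4.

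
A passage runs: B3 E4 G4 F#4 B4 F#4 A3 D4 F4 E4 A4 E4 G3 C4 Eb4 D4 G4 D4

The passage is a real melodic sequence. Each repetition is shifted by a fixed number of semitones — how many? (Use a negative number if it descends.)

The 6-note cells begin on B3, A3, G3 — each down a 2nd from the last.
B3 to A3 spans -2 semitones.

-2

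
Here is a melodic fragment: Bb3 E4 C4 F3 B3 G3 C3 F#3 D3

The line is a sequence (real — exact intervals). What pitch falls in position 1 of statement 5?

With 3-note cells, note 1 of each statement runs Bb3, F3, C3.
Each moves down a 4th. Continuing: G2 → D2.

D2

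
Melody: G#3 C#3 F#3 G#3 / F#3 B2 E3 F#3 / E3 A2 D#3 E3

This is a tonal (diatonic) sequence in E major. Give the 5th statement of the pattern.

With a 4-note motive the entries are G#3, F#3, E3, each down a 2nd from the previous.
Continuing the starts: D#3 → C#3.
From C#3 the diatonic shape gives C#3 F#2 B2 C#3.

C#3 F#2 B2 C#3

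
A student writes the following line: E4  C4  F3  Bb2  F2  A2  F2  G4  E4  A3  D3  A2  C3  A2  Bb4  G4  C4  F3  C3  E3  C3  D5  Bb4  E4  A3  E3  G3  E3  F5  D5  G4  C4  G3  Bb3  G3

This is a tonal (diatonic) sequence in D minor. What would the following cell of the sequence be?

With a 7-note motive the entries are E4, G4, Bb4, D5, F5, each up a 3rd from the previous.
So cell 6 is A5 F5 Bb4 E4 Bb3 D4 Bb3.

A5 F5 Bb4 E4 Bb3 D4 Bb3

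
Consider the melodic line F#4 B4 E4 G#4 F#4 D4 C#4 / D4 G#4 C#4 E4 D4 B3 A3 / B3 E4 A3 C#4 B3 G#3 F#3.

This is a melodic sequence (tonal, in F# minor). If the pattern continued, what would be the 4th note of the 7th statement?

B2

Grouping in 7s, the 4th note of each cell is G#4, E4, C#4.
Extending down a 3rd: A3 → F#3 → D3 → B2.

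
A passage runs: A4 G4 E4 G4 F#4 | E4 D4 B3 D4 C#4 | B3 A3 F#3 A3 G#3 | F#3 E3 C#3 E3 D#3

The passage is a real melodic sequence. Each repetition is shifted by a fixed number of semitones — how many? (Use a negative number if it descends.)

-5

With a 5-note motive the entries are A4, E4, B3, F#3, each down a 4th from the previous.
Counting half-steps from A4 to E4: -5.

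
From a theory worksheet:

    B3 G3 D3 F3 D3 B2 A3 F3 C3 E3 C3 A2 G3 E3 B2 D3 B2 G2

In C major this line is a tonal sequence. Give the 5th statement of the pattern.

Unit = 6 notes; the statements start on B3, A3, G3, moving down a 2nd each time.
Carrying on: F3 → E3.
So cell 5 is E3 C3 G2 B2 G2 E2.

E3 C3 G2 B2 G2 E2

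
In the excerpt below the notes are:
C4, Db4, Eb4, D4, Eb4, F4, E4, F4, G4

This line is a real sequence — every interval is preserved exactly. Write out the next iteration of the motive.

Unit = 3 notes; the statements start on C4, D4, E4, moving up a 2nd each time.
From F#4 the exact shape gives F#4 G4 A4.

F#4 G4 A4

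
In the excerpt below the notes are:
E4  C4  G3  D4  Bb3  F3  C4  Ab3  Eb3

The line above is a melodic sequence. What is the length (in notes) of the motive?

9 notes total. Splitting into 3 groups of 3:
E4 C4 G3 | D4 Bb3 F3 | C4 Ab3 Eb3
That's a consistent down a 2nd shift per cell, and no other grouping gives one.

3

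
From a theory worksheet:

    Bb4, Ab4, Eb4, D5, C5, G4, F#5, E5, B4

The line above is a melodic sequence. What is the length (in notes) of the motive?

Try groups of 3 (3 cells in 9 notes):
Bb4 Ab4 Eb4 | D5 C5 G4 | F#5 E5 B4
Every group is a transposition up a 3rd of the one before; no shorter unit works.

3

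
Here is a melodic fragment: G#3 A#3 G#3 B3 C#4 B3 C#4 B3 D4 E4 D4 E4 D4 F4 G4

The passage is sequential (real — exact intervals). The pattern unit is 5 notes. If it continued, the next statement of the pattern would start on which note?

Taking 5-note groups, the heads are G#3, B3, D4: the pattern moves up a 3rd.
One more step up a 3rd gives F4.

F4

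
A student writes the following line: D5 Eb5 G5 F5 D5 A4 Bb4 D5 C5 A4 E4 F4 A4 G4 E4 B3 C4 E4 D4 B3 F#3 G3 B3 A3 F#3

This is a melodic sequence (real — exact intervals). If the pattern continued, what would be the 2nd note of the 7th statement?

Grouping in 5s, the 2nd note of each cell is Eb5, Bb4, F4, C4, G3.
Each moves down a 4th. Continuing: D3 → A2.

A2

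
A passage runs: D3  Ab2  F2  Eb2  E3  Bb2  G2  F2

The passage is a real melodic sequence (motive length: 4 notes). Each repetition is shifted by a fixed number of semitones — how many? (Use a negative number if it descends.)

The 4-note cells begin on D3, E3 — each up a 2nd from the last.
D3→E3 is 52 − 50 = 2 semitones.

2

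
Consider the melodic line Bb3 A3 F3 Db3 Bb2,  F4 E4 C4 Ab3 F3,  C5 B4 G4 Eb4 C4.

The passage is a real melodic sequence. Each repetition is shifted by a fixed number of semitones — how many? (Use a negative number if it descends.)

7

With a 5-note motive the entries are Bb3, F4, C5, each up a 5th from the previous.
Counting half-steps from Bb3 to F4: 7.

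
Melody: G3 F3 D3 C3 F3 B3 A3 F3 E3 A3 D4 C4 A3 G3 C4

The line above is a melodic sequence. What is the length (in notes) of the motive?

5

There are 15 notes; a 5-note unit gives 3 cells:
G3 F3 D3 C3 F3 | B3 A3 F3 E3 A3 | D4 C4 A3 G3 C4
That's a consistent up a 3rd shift per cell, and no other grouping gives one.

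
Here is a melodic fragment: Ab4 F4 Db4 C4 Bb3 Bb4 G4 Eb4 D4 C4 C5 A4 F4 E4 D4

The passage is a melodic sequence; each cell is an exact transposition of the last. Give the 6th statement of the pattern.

Taking 5-note groups, the heads are Ab4, Bb4, C5: the pattern moves up a 2nd.
Continuing the starts: D5 → E5 → F#5.
From F#5 the exact shape gives F#5 D#5 B4 A#4 G#4.

F#5 D#5 B4 A#4 G#4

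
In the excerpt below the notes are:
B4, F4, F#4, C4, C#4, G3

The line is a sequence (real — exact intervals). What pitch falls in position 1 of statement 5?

D#3

The unit is 2 notes. Position-1 pitches of the 3 shown cells: B4, F#4, C#4.
Carrying that down a 4th forward: G#3 → D#3.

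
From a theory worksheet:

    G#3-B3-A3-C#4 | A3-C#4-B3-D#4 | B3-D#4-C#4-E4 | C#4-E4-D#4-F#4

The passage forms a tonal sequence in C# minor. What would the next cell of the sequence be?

The 4-note cells begin on G#3, A3, B3, C#4 — each up a 2nd from the last.
From D#4 the diatonic shape gives D#4 F#4 E4 G#4.

D#4 F#4 E4 G#4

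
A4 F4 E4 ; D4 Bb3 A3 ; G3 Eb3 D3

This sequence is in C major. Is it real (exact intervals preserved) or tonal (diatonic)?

real

Each cell has the same semitone pattern (-4, -1) — intervals are preserved exactly.
And Bb3 lies outside C major, so the sequence is real rather than tonal.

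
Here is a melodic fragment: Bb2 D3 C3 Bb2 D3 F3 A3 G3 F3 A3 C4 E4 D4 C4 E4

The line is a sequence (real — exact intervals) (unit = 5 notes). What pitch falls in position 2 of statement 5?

F#5

With 5-note cells, note 2 of each statement runs D3, A3, E4.
Each moves up a 5th. Continuing: B4 → F#5.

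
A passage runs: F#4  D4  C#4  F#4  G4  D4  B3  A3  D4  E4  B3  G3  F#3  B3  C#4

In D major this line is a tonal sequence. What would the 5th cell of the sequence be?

Taking 5-note groups, the heads are F#4, D4, B3: the pattern moves down a 3rd.
Carrying on: G3 → E3.
From E3 the diatonic shape gives E3 C#3 B2 E3 F#3.

E3 C#3 B2 E3 F#3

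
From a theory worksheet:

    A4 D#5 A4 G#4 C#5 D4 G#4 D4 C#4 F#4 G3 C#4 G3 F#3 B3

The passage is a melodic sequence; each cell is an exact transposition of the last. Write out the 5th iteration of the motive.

Taking 5-note groups, the heads are A4, D4, G3: the pattern moves down a 5th.
Extending down a 5th: C3 → F2.
From F2 the exact shape gives F2 B2 F2 E2 A2.

F2 B2 F2 E2 A2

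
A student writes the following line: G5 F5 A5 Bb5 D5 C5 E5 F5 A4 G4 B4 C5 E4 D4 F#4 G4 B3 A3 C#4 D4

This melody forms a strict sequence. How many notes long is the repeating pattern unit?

4

Try groups of 4 (5 cells in 20 notes):
G5 F5 A5 Bb5 | D5 C5 E5 F5 | A4 G4 B4 C5 | E4 D4 F#4 G4 | B3 A3 C#4 D4
That's a consistent down a 4th shift per cell, and no other grouping gives one.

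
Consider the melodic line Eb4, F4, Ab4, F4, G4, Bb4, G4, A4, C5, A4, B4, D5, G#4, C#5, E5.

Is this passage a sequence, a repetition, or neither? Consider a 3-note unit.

Note 1 of cell 5 is G#4; if this were a sequence it would be B4. No unit length gives a consistent transposition pattern.

neither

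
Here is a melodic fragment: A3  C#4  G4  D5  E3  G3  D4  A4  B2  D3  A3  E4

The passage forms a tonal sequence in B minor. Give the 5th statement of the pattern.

C#2 E2 B2 F#3

Taking 4-note groups, the heads are A3, E3, B2: the pattern moves down a 4th.
Carrying on: F#2 → C#2.
So cell 5 is C#2 E2 B2 F#3.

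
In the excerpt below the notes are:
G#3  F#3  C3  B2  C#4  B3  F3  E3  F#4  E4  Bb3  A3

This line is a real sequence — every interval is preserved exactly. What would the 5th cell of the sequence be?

With a 4-note motive the entries are G#3, C#4, F#4, each up a 4th from the previous.
Extending up a 4th: B4 → E5.
So cell 5 is E5 D5 Ab4 G4.

E5 D5 Ab4 G4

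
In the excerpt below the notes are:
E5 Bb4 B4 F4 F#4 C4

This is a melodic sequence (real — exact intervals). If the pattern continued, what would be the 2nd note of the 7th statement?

E2

Grouping in 2s, the 2nd note of each cell is Bb4, F4, C4.
Each moves down a 4th. Continuing: G3 → D3 → A2 → E2.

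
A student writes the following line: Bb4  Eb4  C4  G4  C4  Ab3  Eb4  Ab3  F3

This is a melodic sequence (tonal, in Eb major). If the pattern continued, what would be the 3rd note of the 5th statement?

The unit is 3 notes. Position-3 pitches of the 3 shown cells: C4, Ab3, F3.
Extending down a 3rd: D3 → Bb2.

Bb2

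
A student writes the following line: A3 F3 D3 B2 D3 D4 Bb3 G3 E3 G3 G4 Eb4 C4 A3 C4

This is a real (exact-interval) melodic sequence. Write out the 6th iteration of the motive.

The 5-note cells begin on A3, D4, G4 — each up a 4th from the last.
Carrying on: C5 → F5 → Bb5.
Statement 6 starts on Bb5 and keeps the same exact contour: Bb5 Gb5 Eb5 C5 Eb5.

Bb5 Gb5 Eb5 C5 Eb5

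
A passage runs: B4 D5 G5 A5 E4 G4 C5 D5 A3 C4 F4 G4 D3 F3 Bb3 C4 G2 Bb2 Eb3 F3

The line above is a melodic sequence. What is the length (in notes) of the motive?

20 notes total. Splitting into 5 groups of 4:
B4 D5 G5 A5 | E4 G4 C5 D5 | A3 C4 F4 G4 | D3 F3 Bb3 C4 | G2 Bb2 Eb3 F3
Each cell is the previous one down a 5th — so the unit is 4 notes.

4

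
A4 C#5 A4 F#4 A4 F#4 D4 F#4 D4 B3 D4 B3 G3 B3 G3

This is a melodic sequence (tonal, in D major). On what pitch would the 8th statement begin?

Taking 3-note groups, the heads are A4, F#4, D4, B3, G3: the pattern moves down a 3rd.
Continuing: E3 → C#3 → A2. Statement 8 starts on A2.

A2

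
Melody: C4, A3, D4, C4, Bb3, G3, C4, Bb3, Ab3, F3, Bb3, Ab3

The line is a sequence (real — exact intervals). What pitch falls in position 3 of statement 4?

Ab3

The unit is 4 notes. Position-3 pitches of the 3 shown cells: D4, C4, Bb3.
Each moves down a 2nd; the next is Ab3.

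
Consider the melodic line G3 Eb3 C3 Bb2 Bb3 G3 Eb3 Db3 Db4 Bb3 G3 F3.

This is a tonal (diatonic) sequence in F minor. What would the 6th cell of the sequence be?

C5 Ab4 F4 Eb4

Unit = 4 notes; the statements start on G3, Bb3, Db4, moving up a 3rd each time.
Extending up a 3rd: F4 → Ab4 → C5.
From C5 the diatonic shape gives C5 Ab4 F4 Eb4.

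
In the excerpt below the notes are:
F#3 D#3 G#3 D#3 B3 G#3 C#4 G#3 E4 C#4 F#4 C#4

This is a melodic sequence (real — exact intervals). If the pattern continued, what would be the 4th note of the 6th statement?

The unit is 4 notes. Position-4 pitches of the 3 shown cells: D#3, G#3, C#4.
Carrying that up a 4th forward: F#4 → B4 → E5.

E5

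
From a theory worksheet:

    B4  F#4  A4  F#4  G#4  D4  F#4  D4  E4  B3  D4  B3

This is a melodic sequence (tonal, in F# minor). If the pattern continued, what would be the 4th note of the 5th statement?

E3

Grouping in 4s, the 4th note of each cell is F#4, D4, B3.
Extending down a 3rd: G#3 → E3.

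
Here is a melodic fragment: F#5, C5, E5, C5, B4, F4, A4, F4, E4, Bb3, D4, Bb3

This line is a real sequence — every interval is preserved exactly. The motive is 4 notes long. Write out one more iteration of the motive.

A3 Eb3 G3 Eb3

Taking 4-note groups, the heads are F#5, B4, E4: the pattern moves down a 5th.
So cell 4 is A3 Eb3 G3 Eb3.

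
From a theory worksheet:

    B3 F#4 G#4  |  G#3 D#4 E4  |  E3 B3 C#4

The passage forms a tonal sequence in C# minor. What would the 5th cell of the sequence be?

With a 3-note motive the entries are B3, G#3, E3, each down a 3rd from the previous.
Continuing the starts: C#3 → A2.
Statement 5 starts on A2 and keeps the same diatonic contour: A2 E3 F#3.

A2 E3 F#3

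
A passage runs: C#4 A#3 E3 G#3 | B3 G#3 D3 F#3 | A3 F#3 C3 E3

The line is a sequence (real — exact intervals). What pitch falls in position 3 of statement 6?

Gb2

The unit is 4 notes. Position-3 pitches of the 3 shown cells: E3, D3, C3.
Each moves down a 2nd. Continuing: Bb2 → Ab2 → Gb2.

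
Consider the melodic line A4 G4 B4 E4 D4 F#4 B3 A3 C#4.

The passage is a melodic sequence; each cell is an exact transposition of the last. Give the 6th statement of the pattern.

Unit = 3 notes; the statements start on A4, E4, B3, moving down a 4th each time.
Carrying on: F#3 → C#3 → G#2.
So cell 6 is G#2 F#2 A#2.

G#2 F#2 A#2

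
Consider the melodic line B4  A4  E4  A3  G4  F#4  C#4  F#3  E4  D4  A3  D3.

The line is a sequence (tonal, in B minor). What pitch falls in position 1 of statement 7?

D3

With 4-note cells, note 1 of each statement runs B4, G4, E4.
Carrying that down a 3rd forward: C#4 → A3 → F#3 → D3.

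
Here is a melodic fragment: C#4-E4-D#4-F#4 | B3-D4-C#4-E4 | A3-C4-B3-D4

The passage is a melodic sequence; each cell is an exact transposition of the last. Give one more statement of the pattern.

G3 Bb3 A3 C4

Unit = 4 notes; the statements start on C#4, B3, A3, moving down a 2nd each time.
So cell 4 is G3 Bb3 A3 C4.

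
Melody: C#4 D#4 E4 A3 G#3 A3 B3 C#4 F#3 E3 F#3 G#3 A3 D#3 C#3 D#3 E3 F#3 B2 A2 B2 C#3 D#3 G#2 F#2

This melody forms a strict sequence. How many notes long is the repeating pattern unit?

Try groups of 5 (5 cells in 25 notes):
C#4 D#4 E4 A3 G#3 | A3 B3 C#4 F#3 E3 | F#3 G#3 A3 D#3 C#3 | D#3 E3 F#3 B2 A2 | B2 C#3 D#3 G#2 F#2
Every group is a transposition down a 3rd of the one before; no shorter unit works.

5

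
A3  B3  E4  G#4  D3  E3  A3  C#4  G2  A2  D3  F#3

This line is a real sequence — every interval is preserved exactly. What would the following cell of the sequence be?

The 4-note cells begin on A3, D3, G2 — each down a 5th from the last.
Statement 4 starts on C2 and keeps the same exact contour: C2 D2 G2 B2.

C2 D2 G2 B2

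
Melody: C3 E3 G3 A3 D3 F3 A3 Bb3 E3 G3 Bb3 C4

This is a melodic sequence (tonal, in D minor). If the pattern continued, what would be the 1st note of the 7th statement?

The unit is 4 notes. Position-1 pitches of the 3 shown cells: C3, D3, E3.
Carrying that up a 2nd forward: F3 → G3 → A3 → Bb3.

Bb3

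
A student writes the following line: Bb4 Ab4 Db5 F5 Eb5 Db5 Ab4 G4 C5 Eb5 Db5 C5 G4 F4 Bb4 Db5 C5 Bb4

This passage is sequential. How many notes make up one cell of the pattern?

There are 18 notes; a 6-note unit gives 3 cells:
Bb4 Ab4 Db5 F5 Eb5 Db5 | Ab4 G4 C5 Eb5 Db5 C5 | G4 F4 Bb4 Db5 C5 Bb4
That's a consistent down a 2nd shift per cell, and no other grouping gives one.

6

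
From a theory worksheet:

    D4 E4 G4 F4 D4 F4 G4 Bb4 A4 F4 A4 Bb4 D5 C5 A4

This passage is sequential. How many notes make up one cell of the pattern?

15 notes total. Splitting into 3 groups of 5:
D4 E4 G4 F4 D4 | F4 G4 Bb4 A4 F4 | A4 Bb4 D5 C5 A4
Each cell is the previous one up a 3rd — so the unit is 5 notes.

5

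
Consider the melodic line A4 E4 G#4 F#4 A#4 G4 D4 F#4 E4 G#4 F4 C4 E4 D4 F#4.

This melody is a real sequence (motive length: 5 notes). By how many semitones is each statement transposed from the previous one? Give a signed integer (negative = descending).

-2

The 5-note cells begin on A4, G4, F4 — each down a 2nd from the last.
A4→G4 is 67 − 69 = -2 semitones.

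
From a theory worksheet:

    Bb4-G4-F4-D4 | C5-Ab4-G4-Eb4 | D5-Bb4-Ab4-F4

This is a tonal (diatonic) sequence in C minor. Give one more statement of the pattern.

Taking 4-note groups, the heads are Bb4, C5, D5: the pattern moves up a 2nd.
From Eb5 the diatonic shape gives Eb5 C5 Bb4 G4.

Eb5 C5 Bb4 G4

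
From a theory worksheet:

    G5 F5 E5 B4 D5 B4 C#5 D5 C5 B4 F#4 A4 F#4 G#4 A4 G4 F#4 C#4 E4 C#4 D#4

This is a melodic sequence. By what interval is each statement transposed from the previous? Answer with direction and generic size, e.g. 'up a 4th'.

down a 4th

The 7-note cells begin on G5, D5, A4 — each down a 4th from the last.
G5 to D5 is down a 4th.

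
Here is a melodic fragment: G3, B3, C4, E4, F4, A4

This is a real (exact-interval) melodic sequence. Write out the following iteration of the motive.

Bb4 D5

With a 2-note motive the entries are G3, C4, F4, each up a 4th from the previous.
So cell 4 is Bb4 D5.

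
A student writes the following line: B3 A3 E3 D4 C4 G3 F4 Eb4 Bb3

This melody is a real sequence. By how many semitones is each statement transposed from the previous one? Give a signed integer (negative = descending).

3

The 3-note cells begin on B3, D4, F4 — each up a 3rd from the last.
B3 to D4 spans +3 semitones.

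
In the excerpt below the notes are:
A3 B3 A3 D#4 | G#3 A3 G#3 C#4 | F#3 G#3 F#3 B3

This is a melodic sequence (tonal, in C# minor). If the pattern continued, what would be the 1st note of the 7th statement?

B2

Grouping in 4s, the 1st note of each cell is A3, G#3, F#3.
Carrying that down a 2nd forward: E3 → D#3 → C#3 → B2.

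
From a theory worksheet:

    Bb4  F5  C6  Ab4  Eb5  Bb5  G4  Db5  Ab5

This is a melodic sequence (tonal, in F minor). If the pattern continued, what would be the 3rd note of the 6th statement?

Eb5

The unit is 3 notes. Position-3 pitches of the 3 shown cells: C6, Bb5, Ab5.
Each moves down a 2nd. Continuing: G5 → F5 → Eb5.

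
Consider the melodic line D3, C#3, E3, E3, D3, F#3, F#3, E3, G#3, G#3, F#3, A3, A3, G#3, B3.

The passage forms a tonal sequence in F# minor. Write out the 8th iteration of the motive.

Unit = 3 notes; the statements start on D3, E3, F#3, G#3, A3, moving up a 2nd each time.
Extending up a 2nd: B3 → C#4 → D4.
From D4 the diatonic shape gives D4 C#4 E4.

D4 C#4 E4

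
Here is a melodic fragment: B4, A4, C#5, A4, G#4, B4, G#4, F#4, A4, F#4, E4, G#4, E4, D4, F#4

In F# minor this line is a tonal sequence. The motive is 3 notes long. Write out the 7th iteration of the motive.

With a 3-note motive the entries are B4, A4, G#4, F#4, E4, each down a 2nd from the previous.
Carrying on: D4 → C#4.
Statement 7 starts on C#4 and keeps the same diatonic contour: C#4 B3 D4.

C#4 B3 D4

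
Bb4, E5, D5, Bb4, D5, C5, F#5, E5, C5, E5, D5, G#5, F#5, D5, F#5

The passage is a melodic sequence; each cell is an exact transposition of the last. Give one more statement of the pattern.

E5 A#5 G#5 E5 G#5

Unit = 5 notes; the statements start on Bb4, C5, D5, moving up a 2nd each time.
From E5 the exact shape gives E5 A#5 G#5 E5 G#5.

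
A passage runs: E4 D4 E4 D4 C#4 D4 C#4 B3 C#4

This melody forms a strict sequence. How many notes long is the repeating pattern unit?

3

There are 9 notes; a 3-note unit gives 3 cells:
E4 D4 E4 | D4 C#4 D4 | C#4 B3 C#4
Each cell is the previous one down a 2nd — so the unit is 3 notes.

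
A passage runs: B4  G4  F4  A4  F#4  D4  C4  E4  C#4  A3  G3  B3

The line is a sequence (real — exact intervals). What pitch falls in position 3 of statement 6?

The unit is 4 notes. Position-3 pitches of the 3 shown cells: F4, C4, G3.
Extending down a 4th: D3 → A2 → E2.

E2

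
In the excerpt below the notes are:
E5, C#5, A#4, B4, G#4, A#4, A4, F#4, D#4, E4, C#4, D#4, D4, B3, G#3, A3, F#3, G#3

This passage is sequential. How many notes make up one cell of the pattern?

There are 18 notes; a 6-note unit gives 3 cells:
E5 C#5 A#4 B4 G#4 A#4 | A4 F#4 D#4 E4 C#4 D#4 | D4 B3 G#3 A3 F#3 G#3
Every group is a transposition down a 5th of the one before; no shorter unit works.

6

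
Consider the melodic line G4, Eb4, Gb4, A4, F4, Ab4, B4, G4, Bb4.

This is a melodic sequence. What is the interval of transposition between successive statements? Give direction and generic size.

up a 2nd

Unit = 3 notes; the statements start on G4, A4, B4, moving up a 2nd each time.
G4 to A4 is up a 2nd.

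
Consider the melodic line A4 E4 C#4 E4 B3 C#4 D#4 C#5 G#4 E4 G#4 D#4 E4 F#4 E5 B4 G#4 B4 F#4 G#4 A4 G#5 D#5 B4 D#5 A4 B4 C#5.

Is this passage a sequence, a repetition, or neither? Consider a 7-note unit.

Each 7-note cell is the previous one transposed up a 3rd.

sequence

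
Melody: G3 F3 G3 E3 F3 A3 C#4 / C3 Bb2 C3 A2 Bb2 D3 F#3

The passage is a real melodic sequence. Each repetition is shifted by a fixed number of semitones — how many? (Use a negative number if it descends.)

-7

Taking 7-note groups, the heads are G3, C3: the pattern moves down a 5th.
G3 to C3 spans -7 semitones.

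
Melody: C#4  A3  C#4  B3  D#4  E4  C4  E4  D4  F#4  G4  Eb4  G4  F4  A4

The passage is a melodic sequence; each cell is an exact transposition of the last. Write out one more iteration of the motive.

Bb4 Gb4 Bb4 Ab4 C5

Taking 5-note groups, the heads are C#4, E4, G4: the pattern moves up a 3rd.
So cell 4 is Bb4 Gb4 Bb4 Ab4 C5.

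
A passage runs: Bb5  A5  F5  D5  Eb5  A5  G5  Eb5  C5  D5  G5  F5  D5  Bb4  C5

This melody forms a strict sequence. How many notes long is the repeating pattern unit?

15 notes total. Splitting into 3 groups of 5:
Bb5 A5 F5 D5 Eb5 | A5 G5 Eb5 C5 D5 | G5 F5 D5 Bb4 C5
That's a consistent down a 2nd shift per cell, and no other grouping gives one.

5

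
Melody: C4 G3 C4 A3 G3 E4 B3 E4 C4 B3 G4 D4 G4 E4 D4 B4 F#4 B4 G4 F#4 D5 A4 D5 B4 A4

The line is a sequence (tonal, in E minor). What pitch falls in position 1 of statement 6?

Grouping in 5s, the 1st note of each cell is C4, E4, G4, B4, D5.
One more up a 3rd gives F#5.

F#5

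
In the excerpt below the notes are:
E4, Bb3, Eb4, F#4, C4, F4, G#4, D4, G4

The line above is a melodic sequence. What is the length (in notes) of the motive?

3

Try groups of 3 (3 cells in 9 notes):
E4 Bb3 Eb4 | F#4 C4 F4 | G#4 D4 G4
That's a consistent up a 2nd shift per cell, and no other grouping gives one.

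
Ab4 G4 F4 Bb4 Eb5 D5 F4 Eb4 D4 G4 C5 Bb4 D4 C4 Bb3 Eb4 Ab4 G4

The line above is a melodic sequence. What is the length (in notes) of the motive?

6

Try groups of 6 (3 cells in 18 notes):
Ab4 G4 F4 Bb4 Eb5 D5 | F4 Eb4 D4 G4 C5 Bb4 | D4 C4 Bb3 Eb4 Ab4 G4
Every group is a transposition down a 3rd of the one before; no shorter unit works.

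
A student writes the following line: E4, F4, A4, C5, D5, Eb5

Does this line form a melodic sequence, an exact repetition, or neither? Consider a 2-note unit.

neither

Note 2 of cell 2 is C5; if this were a sequence it would be Bb4. No unit length gives a consistent transposition pattern.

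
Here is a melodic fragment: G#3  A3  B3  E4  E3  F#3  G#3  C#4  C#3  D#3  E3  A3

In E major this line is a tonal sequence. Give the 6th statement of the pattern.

D#2 E2 F#2 B2

With a 4-note motive the entries are G#3, E3, C#3, each down a 3rd from the previous.
Extending down a 3rd: A2 → F#2 → D#2.
Statement 6 starts on D#2 and keeps the same diatonic contour: D#2 E2 F#2 B2.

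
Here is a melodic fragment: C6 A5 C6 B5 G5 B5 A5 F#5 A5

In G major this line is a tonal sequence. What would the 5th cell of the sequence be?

F#5 D5 F#5

Taking 3-note groups, the heads are C6, B5, A5: the pattern moves down a 2nd.
Continuing the starts: G5 → F#5.
From F#5 the diatonic shape gives F#5 D5 F#5.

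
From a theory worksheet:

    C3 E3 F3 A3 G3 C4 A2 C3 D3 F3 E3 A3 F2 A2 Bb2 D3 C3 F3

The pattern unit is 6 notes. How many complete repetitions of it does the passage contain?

3

18 notes in groups of 6 gives 18/6 = 3 statements.
Starts: C3, A2, F2 — each down a 3rd.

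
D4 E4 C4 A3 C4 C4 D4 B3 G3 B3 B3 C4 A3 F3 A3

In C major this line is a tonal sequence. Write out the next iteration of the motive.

A3 B3 G3 E3 G3

Unit = 5 notes; the statements start on D4, C4, B3, moving down a 2nd each time.
From A3 the diatonic shape gives A3 B3 G3 E3 G3.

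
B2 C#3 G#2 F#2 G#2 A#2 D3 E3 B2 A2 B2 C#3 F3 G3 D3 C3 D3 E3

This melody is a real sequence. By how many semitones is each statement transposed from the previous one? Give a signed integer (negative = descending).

Unit = 6 notes; the statements start on B2, D3, F3, moving up a 3rd each time.
Counting half-steps from B2 to D3: 3.

3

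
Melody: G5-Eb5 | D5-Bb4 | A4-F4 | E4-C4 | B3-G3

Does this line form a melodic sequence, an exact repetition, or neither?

sequence

Each 2-note cell is the previous one transposed down a 4th.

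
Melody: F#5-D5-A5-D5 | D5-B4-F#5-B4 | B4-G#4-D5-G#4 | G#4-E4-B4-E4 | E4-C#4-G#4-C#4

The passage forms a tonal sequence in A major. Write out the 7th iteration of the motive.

The 4-note cells begin on F#5, D5, B4, G#4, E4 — each down a 3rd from the last.
Carrying on: C#4 → A3.
From A3 the diatonic shape gives A3 F#3 C#4 F#3.

A3 F#3 C#4 F#3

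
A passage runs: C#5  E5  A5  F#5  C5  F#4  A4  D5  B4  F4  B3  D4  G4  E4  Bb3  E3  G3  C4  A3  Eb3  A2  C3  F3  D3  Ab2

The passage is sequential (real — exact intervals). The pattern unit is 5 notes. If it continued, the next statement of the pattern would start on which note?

With a 5-note motive the entries are C#5, F#4, B3, E3, A2, each down a 5th from the previous.
One more step down a 5th gives D2.

D2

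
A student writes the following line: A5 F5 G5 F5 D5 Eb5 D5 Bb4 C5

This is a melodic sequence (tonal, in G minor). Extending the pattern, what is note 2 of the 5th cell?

Grouping in 3s, the 2nd note of each cell is F5, D5, Bb4.
Carrying that down a 3rd forward: G4 → Eb4.

Eb4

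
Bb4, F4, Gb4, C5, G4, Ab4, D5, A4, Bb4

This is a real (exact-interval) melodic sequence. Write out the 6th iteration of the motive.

G#5 D#5 E5

With a 3-note motive the entries are Bb4, C5, D5, each up a 2nd from the previous.
Extending up a 2nd: E5 → F#5 → G#5.
So cell 6 is G#5 D#5 E5.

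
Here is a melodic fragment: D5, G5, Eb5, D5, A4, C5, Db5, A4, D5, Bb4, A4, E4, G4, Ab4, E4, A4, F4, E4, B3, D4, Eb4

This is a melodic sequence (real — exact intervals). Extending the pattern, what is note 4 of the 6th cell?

C#3

With 7-note cells, note 4 of each statement runs D5, A4, E4.
Each moves down a 4th. Continuing: B3 → F#3 → C#3.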